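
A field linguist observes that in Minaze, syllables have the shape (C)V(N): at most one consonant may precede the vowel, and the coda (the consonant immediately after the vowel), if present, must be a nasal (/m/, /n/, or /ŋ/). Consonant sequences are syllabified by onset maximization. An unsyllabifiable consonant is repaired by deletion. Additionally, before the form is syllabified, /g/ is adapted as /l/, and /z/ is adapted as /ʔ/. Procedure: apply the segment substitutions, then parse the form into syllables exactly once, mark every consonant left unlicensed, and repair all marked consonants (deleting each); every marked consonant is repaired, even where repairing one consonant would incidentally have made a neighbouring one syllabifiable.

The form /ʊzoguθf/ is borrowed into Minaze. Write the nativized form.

ʊʔolu

Substitution: /z/ → /ʔ/, /g/ → /l/, giving /ʊʔoluθf/.
Under (C)V(N), the unsyllabifiable consonants are /θ/, /f/ (only a nasal (/m/, /n/, or /ŋ/) is licensed in coda position; onsets are limited to one consonant).
Deleting the stranded consonants removes /θ/, /f/.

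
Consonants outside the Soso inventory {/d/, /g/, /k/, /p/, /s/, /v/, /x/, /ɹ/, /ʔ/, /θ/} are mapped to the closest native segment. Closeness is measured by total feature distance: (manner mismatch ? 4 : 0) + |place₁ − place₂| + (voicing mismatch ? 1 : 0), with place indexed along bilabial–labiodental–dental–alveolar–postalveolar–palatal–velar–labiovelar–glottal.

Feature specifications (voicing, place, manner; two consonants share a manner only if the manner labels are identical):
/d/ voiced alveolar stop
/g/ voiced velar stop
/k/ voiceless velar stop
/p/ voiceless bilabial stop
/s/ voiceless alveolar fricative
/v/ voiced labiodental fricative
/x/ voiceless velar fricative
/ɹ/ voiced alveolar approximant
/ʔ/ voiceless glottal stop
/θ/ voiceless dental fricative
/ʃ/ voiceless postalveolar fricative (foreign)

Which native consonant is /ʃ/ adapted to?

s

/s/ is closest: same manner (fricative), place distance 1 (postalveolar→alveolar), same voicing; total 1. Next closest is /x/ at distance 2.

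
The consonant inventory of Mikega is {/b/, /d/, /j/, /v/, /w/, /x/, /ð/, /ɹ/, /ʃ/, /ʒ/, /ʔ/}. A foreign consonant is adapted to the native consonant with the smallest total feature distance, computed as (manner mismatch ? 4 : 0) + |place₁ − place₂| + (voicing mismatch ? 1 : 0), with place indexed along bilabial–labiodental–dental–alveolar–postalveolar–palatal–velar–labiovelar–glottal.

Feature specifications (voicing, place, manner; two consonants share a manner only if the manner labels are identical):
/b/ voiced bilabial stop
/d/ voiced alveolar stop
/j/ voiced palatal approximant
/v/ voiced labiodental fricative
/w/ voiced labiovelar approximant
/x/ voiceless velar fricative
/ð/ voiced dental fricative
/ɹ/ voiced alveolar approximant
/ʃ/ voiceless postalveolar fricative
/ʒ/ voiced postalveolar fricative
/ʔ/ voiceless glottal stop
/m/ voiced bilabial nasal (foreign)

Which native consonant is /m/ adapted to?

/b/ is closest: manner differs (nasal→stop, +4), place distance 0 (bilabial→bilabial), same voicing; total 4. Next closest is /v/ at distance 5.

b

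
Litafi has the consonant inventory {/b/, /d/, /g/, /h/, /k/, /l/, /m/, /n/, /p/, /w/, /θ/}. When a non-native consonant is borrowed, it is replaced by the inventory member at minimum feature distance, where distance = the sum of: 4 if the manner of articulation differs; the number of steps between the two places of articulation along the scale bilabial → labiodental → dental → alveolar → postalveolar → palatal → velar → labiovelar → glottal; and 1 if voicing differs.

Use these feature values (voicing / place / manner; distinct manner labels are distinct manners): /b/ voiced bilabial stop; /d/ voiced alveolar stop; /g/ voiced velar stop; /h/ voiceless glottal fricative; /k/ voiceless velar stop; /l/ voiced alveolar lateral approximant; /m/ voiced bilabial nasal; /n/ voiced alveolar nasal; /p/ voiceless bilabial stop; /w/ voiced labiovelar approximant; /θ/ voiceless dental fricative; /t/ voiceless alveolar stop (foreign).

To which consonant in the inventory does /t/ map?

d

/d/ is closest: same manner (stop), place distance 0 (alveolar→alveolar), voicing differs (+1); total 1. Next closest is /k/ at distance 3.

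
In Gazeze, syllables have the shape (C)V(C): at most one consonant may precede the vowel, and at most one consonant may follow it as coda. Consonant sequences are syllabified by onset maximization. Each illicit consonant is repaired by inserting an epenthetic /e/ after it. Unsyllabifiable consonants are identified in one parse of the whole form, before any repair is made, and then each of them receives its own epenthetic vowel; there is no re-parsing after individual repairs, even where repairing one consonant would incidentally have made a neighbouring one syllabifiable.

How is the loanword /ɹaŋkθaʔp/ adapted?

The consonants /k/, /p/ cannot be parsed into a legal (C)V(C) syllable (at most one coda consonant is licensed; onsets are limited to one consonant).
Inserting the epenthetic vowel yields /k/ → /ke/, /p/ → /pe/.

ɹaŋkeθaʔpe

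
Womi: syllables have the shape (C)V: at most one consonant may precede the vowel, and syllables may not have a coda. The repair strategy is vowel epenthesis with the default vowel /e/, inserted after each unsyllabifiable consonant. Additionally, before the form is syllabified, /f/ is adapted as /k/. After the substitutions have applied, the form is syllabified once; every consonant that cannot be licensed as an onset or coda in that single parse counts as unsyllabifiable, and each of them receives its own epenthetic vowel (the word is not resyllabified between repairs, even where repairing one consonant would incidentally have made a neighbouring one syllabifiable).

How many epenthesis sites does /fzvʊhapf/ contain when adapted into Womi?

4

After substitution the input is /kzvʊhapk/.
The unsyllabifiable consonants are /k/, /z/, /p/, /k/; each receives one epenthetic vowel.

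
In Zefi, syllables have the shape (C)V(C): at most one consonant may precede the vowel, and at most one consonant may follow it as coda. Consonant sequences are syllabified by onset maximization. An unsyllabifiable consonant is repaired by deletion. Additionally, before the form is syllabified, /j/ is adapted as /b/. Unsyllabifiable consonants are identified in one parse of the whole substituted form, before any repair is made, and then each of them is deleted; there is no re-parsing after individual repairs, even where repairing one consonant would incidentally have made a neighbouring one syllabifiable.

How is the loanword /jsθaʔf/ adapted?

θaʔ

Substitution: /j/ → /b/, giving /bsθaʔf/.
Syllabifying with onset maximization leaves /b/, /s/, /f/ stranded (at most one coda consonant is licensed; onsets are limited to one consonant).
Each unlicensed consonant is deleted: /b/, /s/, /f/.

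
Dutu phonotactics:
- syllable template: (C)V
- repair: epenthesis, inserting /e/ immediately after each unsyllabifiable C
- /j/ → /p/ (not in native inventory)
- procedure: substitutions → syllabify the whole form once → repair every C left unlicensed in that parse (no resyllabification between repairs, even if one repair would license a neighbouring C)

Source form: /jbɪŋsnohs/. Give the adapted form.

pebɪŋesenohese

Substitution: /j/ → /p/, giving /pbɪŋsnohs/.
The consonants /p/, /ŋ/, /s/, /h/, /s/ cannot be parsed into a legal (C)V syllable (no codas are permitted; onsets are limited to one consonant).
Each unlicensed consonant becomes the onset of a new syllable: /p/ → /pe/, /ŋ/ → /ŋe/, /s/ → /se/, /h/ → /he/, /s/ → /se/.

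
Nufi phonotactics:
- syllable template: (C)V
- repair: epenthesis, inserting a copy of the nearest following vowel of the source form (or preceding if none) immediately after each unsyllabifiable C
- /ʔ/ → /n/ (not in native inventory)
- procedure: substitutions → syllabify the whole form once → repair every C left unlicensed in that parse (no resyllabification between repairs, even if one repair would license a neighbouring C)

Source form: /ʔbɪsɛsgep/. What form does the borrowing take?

Substitution: /ʔ/ → /n/, giving /nbɪsɛsgep/.
The consonants /n/, /s/, /p/ cannot be parsed into a legal (C)V syllable (no codas are permitted; onsets are limited to one consonant).
Inserting the epenthetic vowel yields /n/ → /nɪ/, /s/ → /se/, /p/ → /pe/.

nɪbɪsɛsegepe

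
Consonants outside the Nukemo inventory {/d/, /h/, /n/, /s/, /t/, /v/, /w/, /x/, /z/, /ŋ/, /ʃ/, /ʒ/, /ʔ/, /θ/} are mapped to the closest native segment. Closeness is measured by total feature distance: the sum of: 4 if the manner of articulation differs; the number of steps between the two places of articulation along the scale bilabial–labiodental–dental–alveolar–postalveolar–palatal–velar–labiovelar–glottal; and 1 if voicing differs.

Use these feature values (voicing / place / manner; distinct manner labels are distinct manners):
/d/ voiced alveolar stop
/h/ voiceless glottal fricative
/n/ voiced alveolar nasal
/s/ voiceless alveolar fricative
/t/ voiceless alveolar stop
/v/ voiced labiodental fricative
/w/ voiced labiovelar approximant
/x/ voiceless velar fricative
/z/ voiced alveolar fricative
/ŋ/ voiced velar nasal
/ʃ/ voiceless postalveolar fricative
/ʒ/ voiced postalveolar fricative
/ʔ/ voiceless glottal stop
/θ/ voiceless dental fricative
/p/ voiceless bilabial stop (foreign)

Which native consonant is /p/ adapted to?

t

/t/ is closest: same manner (stop), place distance 3 (bilabial→alveolar), same voicing; total 3. Next closest is /d/ at distance 4.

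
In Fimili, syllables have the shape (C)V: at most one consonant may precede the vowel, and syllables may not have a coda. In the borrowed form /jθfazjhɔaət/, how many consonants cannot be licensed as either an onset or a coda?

The consonants /j/, /θ/, /z/, /j/, /t/ cannot be parsed into a legal (C)V syllable (no codas are permitted; onsets are limited to one consonant).

5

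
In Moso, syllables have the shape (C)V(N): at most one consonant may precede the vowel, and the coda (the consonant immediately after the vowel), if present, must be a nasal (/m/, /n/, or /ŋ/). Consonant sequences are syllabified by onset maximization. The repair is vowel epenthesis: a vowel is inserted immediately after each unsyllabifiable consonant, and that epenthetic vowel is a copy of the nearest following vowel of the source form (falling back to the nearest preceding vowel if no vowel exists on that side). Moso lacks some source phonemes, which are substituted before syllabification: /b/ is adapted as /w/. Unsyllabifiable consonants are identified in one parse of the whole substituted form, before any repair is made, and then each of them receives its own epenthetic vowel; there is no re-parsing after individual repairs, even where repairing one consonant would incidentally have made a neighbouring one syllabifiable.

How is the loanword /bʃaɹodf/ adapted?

waʃaɹodofo

Substitution: /b/ → /w/, giving /wʃaɹodf/.
Syllabifying with onset maximization leaves /w/, /d/, /f/ stranded (only a nasal (/m/, /n/, or /ŋ/) is licensed in coda position; onsets are limited to one consonant).
Each unlicensed consonant becomes the onset of a new syllable: /w/ → /wa/, /d/ → /do/, /f/ → /fo/.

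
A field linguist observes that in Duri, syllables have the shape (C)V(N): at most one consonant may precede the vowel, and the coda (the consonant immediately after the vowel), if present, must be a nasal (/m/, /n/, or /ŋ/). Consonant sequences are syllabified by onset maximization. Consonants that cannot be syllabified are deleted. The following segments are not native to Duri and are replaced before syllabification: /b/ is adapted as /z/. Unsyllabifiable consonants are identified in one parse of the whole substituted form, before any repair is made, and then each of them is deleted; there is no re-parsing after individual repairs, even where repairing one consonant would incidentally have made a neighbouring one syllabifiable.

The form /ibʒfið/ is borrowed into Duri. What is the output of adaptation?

Substitution: /b/ → /z/, giving /izʒfið/.
Under (C)V(N), the unsyllabifiable consonants are /z/, /ʒ/, /ð/ (only a nasal (/m/, /n/, or /ŋ/) is licensed in coda position; onsets are limited to one consonant).
Deletion applies to /z/, /ʒ/, /ð/.

ifi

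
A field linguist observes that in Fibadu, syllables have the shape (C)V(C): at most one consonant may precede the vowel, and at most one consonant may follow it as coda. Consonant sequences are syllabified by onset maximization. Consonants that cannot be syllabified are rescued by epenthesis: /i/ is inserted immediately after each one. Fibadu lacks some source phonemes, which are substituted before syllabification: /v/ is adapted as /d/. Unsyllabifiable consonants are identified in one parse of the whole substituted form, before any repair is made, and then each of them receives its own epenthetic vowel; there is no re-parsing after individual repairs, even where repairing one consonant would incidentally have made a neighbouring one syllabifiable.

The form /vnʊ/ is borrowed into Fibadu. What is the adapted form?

Substitution: /v/ → /d/, giving /dnʊ/.
Under (C)V(C), the unsyllabifiable consonants are /d/ (at most one coda consonant is licensed; onsets are limited to one consonant).
Epenthesis after each stranded consonant: /d/ → /di/.

dinʊ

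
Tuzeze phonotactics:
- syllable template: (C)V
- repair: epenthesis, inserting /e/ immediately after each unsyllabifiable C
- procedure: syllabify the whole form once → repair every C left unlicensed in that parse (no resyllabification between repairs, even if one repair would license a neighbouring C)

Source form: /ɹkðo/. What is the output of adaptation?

ɹekeðo

Syllabifying with onset maximization leaves /ɹ/, /k/ stranded (no codas are permitted; onsets are limited to one consonant).
Each unlicensed consonant becomes the onset of a new syllable: /ɹ/ → /ɹe/, /k/ → /ke/.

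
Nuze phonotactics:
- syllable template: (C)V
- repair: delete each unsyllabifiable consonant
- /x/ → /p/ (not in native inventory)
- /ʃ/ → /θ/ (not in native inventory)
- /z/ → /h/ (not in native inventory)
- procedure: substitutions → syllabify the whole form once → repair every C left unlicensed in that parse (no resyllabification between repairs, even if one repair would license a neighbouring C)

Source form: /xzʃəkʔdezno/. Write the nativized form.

Substitution: /x/ → /p/, /z/ → /h/, /ʃ/ → /θ/, giving /phθəkʔdehno/.
The consonants /p/, /h/, /k/, /ʔ/, /h/ cannot be parsed into a legal (C)V syllable (no codas are permitted; onsets are limited to one consonant).
Deleting the stranded consonants removes /p/, /h/, /k/, /ʔ/, /h/.

θədeno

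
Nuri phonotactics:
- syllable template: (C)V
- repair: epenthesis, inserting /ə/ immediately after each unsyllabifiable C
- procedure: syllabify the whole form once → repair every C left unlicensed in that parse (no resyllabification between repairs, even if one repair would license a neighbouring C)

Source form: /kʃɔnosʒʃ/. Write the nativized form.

Syllabifying with onset maximization leaves /k/, /s/, /ʒ/, /ʃ/ stranded (no codas are permitted; onsets are limited to one consonant).
Epenthesis after each stranded consonant: /k/ → /kə/, /s/ → /sə/, /ʒ/ → /ʒə/, /ʃ/ → /ʃə/.

kəʃɔnosəʒəʃə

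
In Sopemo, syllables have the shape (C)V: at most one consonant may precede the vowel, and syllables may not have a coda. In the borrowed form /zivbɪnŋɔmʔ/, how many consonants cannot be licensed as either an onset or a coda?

Syllabifying with onset maximization leaves /v/, /n/, /m/, /ʔ/ stranded (no codas are permitted; onsets are limited to one consonant).

4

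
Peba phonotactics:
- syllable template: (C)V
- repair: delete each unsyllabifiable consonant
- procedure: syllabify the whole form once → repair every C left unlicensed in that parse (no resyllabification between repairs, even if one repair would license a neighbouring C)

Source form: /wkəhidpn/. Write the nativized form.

kəhi

The consonants /w/, /d/, /p/, /n/ cannot be parsed into a legal (C)V syllable (no codas are permitted; onsets are limited to one consonant).
Each unlicensed consonant is deleted: /w/, /d/, /p/, /n/.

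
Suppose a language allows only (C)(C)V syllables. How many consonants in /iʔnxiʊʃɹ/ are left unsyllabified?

3

The consonants /ʔ/, /ʃ/, /ɹ/ cannot be parsed into a legal (C)(C)V syllable (no codas are permitted; onsets may contain at most 2 consonants).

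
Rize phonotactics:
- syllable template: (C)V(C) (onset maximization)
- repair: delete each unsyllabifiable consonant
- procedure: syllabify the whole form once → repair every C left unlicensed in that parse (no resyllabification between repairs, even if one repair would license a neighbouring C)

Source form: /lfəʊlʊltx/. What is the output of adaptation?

Syllabifying with onset maximization leaves /l/, /t/, /x/ stranded (at most one coda consonant is licensed; onsets are limited to one consonant).
Deletion applies to /l/, /t/, /x/.

fəʊlʊl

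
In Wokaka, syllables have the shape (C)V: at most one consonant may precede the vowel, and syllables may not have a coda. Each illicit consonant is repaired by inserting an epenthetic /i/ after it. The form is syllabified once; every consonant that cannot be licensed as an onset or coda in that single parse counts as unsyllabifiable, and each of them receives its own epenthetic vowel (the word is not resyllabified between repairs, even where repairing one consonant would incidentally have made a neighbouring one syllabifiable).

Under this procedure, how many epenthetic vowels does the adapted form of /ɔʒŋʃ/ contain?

3

The unsyllabifiable consonants are /ʒ/, /ŋ/, /ʃ/; each receives one epenthetic vowel.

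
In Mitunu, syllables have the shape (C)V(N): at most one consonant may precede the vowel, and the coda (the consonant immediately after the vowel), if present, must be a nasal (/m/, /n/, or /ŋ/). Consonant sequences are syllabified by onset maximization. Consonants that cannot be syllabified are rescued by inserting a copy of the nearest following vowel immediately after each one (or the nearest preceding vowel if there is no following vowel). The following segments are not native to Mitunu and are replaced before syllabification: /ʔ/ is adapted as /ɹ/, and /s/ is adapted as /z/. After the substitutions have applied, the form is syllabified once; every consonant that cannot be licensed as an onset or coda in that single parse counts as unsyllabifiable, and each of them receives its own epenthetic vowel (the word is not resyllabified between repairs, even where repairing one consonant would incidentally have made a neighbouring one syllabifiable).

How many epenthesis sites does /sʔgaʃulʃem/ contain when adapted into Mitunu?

After substitution the input is /zɹgaʃulʃem/.
The unsyllabifiable consonants are /z/, /ɹ/, /l/; each receives one epenthetic vowel.

3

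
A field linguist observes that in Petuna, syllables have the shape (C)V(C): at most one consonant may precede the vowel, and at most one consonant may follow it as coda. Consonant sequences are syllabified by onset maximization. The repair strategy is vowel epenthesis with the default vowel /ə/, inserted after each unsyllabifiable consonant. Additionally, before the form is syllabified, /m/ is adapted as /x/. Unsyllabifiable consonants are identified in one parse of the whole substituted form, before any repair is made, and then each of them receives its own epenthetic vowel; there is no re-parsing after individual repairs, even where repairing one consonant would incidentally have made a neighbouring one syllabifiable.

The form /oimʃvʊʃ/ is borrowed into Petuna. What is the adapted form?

oixʃəvʊʃ

Substitution: /m/ → /x/, giving /oixʃvʊʃ/.
The consonants /ʃ/ cannot be parsed into a legal (C)V(C) syllable (at most one coda consonant is licensed; onsets are limited to one consonant).
Inserting the epenthetic vowel yields /ʃ/ → /ʃə/.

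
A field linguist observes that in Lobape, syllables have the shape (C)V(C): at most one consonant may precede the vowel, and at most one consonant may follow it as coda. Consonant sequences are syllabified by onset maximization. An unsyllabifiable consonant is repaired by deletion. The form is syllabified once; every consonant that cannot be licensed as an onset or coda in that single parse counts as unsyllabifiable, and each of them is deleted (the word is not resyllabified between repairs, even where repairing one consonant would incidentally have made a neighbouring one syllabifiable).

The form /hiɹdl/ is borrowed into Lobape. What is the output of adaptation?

hiɹ

Under (C)V(C), the unsyllabifiable consonants are /d/, /l/ (at most one coda consonant is licensed; onsets are limited to one consonant).
Each unlicensed consonant is deleted: /d/, /l/.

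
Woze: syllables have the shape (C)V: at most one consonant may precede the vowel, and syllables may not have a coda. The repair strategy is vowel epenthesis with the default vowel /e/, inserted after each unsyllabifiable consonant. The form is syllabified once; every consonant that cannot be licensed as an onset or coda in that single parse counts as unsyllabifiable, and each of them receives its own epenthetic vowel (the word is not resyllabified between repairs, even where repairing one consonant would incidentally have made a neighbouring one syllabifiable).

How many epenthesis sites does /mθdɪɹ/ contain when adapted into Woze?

3

The unsyllabifiable consonants are /m/, /θ/, /ɹ/; each receives one epenthetic vowel.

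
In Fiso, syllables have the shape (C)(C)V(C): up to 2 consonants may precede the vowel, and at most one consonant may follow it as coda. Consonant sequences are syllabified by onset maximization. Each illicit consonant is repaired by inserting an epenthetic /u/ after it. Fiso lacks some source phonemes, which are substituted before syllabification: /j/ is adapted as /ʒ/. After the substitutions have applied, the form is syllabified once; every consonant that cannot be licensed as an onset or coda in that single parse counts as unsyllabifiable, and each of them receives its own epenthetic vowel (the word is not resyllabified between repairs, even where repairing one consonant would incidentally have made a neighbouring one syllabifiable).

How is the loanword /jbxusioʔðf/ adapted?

ʒubxusioʔðufu

Substitution: /j/ → /ʒ/, giving /ʒbxusioʔðf/.
Under (C)(C)V(C), the unsyllabifiable consonants are /ʒ/, /ð/, /f/ (at most one coda consonant is licensed; onsets may contain at most 2 consonants).
Each unlicensed consonant becomes the onset of a new syllable: /ʒ/ → /ʒu/, /ð/ → /ðu/, /f/ → /fu/.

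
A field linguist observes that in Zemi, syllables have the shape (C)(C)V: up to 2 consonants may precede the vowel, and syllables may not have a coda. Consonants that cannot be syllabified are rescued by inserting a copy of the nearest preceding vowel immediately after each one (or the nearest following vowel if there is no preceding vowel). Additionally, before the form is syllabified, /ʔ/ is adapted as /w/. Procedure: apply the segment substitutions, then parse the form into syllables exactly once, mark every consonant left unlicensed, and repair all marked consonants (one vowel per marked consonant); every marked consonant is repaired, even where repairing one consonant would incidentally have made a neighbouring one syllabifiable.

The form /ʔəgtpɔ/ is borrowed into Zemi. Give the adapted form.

Substitution: /ʔ/ → /w/, giving /wəgtpɔ/.
Under (C)(C)V, the unsyllabifiable consonants are /g/ (no codas are permitted; onsets may contain at most 2 consonants).
Epenthesis after each stranded consonant: /g/ → /gə/.

wəgətpɔ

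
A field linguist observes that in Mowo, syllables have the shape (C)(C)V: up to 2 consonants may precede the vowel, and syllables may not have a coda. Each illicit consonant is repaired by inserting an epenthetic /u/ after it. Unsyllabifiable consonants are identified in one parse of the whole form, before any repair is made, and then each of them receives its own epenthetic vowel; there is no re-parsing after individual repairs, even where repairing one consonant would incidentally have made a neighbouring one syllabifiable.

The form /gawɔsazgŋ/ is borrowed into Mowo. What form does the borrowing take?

Under (C)(C)V, the unsyllabifiable consonants are /z/, /g/, /ŋ/ (no codas are permitted; onsets may contain at most 2 consonants).
Inserting the epenthetic vowel yields /z/ → /zu/, /g/ → /gu/, /ŋ/ → /ŋu/.

gawɔsazuguŋu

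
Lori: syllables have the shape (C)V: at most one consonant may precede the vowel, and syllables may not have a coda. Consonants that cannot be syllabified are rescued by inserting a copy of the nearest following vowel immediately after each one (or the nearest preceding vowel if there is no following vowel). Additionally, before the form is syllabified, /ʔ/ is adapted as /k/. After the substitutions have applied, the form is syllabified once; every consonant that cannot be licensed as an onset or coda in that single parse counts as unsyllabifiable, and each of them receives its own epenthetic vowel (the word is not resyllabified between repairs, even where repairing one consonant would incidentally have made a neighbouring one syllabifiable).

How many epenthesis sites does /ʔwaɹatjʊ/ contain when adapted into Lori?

After substitution the input is /kwaɹatjʊ/.
The unsyllabifiable consonants are /k/, /t/; each receives one epenthetic vowel.

2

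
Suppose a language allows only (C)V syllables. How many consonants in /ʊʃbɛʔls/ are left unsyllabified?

The consonants /ʃ/, /ʔ/, /l/, /s/ cannot be parsed into a legal (C)V syllable (no codas are permitted; onsets are limited to one consonant).

4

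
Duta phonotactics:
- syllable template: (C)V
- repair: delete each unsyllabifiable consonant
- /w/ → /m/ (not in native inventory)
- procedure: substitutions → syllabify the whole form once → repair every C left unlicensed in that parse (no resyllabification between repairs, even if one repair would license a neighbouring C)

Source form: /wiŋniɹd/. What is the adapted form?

mini

Substitution: /w/ → /m/, giving /miŋniɹd/.
Under (C)V, the unsyllabifiable consonants are /ŋ/, /ɹ/, /d/ (no codas are permitted; onsets are limited to one consonant).
Deleting the stranded consonants removes /ŋ/, /ɹ/, /d/.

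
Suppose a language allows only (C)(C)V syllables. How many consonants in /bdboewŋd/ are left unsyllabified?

The consonants /b/, /w/, /ŋ/, /d/ cannot be parsed into a legal (C)(C)V syllable (no codas are permitted; onsets may contain at most 2 consonants).

4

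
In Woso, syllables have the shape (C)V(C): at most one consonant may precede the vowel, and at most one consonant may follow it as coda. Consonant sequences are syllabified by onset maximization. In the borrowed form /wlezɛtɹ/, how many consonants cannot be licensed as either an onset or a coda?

Under (C)V(C), the unsyllabifiable consonants are /w/, /ɹ/ (at most one coda consonant is licensed; onsets are limited to one consonant).

2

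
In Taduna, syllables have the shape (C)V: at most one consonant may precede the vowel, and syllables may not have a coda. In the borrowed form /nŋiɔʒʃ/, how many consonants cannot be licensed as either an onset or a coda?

Under (C)V, the unsyllabifiable consonants are /n/, /ʒ/, /ʃ/ (no codas are permitted; onsets are limited to one consonant).

3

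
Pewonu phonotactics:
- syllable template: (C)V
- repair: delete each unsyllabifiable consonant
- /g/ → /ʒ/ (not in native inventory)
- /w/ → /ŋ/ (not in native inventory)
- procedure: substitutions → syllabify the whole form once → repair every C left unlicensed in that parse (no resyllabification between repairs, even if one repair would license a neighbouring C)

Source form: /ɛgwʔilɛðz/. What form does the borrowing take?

ɛʔilɛ

Substitution: /g/ → /ʒ/, /w/ → /ŋ/, giving /ɛʒŋʔilɛðz/.
The consonants /ʒ/, /ŋ/, /ð/, /z/ cannot be parsed into a legal (C)V syllable (no codas are permitted; onsets are limited to one consonant).
Each unlicensed consonant is deleted: /ʒ/, /ŋ/, /ð/, /z/.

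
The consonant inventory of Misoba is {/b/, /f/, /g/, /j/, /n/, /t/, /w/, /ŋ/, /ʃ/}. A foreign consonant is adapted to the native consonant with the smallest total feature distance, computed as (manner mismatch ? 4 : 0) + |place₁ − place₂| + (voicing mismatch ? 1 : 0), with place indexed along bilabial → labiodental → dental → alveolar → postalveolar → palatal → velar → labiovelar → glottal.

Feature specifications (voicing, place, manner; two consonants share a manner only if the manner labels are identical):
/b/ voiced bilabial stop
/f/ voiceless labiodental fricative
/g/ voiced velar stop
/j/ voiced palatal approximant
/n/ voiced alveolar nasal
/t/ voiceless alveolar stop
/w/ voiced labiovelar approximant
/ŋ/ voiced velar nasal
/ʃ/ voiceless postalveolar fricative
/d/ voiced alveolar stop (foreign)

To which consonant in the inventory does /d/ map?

t

/t/ is closest: same manner (stop), place distance 0 (alveolar→alveolar), voicing differs (+1); total 1. Next closest is /b/ at distance 3.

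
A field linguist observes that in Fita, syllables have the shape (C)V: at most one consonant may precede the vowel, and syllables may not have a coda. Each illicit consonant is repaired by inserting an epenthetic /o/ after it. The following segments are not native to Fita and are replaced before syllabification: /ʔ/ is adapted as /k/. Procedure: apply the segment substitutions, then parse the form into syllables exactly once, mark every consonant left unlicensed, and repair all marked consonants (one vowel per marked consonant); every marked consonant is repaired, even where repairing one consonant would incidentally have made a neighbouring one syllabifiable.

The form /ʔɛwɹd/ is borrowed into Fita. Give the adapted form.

kɛwoɹodo

Substitution: /ʔ/ → /k/, giving /kɛwɹd/.
The consonants /w/, /ɹ/, /d/ cannot be parsed into a legal (C)V syllable (no codas are permitted; onsets are limited to one consonant).
Inserting the epenthetic vowel yields /w/ → /wo/, /ɹ/ → /ɹo/, /d/ → /do/.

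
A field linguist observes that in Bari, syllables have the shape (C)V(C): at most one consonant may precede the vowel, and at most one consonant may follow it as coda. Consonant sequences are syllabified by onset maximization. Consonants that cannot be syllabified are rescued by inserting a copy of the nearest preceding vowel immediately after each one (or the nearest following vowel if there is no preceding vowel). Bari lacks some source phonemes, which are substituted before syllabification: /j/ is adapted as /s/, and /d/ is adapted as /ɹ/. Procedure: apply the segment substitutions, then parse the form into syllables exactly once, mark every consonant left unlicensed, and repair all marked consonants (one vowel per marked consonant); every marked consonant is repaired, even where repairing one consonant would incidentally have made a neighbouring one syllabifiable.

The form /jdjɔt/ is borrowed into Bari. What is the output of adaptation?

Substitution: /j/ → /s/, /d/ → /ɹ/, giving /sɹsɔt/.
The consonants /s/, /ɹ/ cannot be parsed into a legal (C)V(C) syllable (at most one coda consonant is licensed; onsets are limited to one consonant).
Each unlicensed consonant becomes the onset of a new syllable: /s/ → /sɔ/, /ɹ/ → /ɹɔ/.

sɔɹɔsɔt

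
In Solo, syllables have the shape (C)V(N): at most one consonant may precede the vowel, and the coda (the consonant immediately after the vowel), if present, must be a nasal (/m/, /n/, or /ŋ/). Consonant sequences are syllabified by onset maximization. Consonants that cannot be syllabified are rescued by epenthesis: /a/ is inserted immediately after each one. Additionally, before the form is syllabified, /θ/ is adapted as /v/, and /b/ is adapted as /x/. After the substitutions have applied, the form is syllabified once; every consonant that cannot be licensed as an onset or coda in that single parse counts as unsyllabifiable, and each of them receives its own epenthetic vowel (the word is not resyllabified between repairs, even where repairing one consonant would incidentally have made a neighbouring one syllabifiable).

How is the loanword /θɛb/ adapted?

vɛxa

Substitution: /θ/ → /v/, /b/ → /x/, giving /vɛx/.
Under (C)V(N), the unsyllabifiable consonants are /x/ (only a nasal (/m/, /n/, or /ŋ/) is licensed in coda position; onsets are limited to one consonant).
Each unlicensed consonant becomes the onset of a new syllable: /x/ → /xa/.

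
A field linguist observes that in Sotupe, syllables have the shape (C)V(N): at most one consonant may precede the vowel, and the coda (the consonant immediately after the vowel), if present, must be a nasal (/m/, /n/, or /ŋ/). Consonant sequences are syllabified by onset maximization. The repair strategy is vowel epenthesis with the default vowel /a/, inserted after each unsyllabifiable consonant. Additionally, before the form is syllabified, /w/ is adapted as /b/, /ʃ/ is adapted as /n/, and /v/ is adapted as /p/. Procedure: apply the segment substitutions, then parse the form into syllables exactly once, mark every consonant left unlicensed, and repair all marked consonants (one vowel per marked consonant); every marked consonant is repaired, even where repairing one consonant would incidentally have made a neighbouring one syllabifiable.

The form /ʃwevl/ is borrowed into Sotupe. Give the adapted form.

Substitution: /ʃ/ → /n/, /w/ → /b/, /v/ → /p/, giving /nbepl/.
The consonants /n/, /p/, /l/ cannot be parsed into a legal (C)V(N) syllable (only a nasal (/m/, /n/, or /ŋ/) is licensed in coda position; onsets are limited to one consonant).
Epenthesis after each stranded consonant: /n/ → /na/, /p/ → /pa/, /l/ → /la/.

nabepala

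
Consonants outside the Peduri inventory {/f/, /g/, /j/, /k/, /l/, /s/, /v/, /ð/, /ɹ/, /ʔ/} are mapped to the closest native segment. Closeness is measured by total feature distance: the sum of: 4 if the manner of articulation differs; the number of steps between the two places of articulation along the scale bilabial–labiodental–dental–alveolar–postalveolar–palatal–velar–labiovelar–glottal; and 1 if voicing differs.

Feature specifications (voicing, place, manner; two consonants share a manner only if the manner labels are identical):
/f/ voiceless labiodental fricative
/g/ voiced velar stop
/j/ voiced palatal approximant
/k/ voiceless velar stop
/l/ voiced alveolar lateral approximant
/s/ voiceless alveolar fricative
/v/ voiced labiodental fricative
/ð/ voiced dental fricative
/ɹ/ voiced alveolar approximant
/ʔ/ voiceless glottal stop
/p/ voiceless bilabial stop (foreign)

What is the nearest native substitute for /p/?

/f/ is closest: manner differs (stop→fricative, +4), place distance 1 (bilabial→labiodental), same voicing; total 5. Next closest is /k/ at distance 6.

f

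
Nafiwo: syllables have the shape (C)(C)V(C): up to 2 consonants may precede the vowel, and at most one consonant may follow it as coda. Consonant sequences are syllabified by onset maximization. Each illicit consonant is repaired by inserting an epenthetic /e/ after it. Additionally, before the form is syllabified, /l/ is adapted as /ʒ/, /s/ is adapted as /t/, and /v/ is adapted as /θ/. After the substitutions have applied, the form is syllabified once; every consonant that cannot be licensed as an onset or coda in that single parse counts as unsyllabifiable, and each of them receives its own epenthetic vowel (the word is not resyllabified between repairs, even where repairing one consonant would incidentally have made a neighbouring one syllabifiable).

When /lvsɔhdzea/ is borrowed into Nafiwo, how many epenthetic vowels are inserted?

After substitution the input is /ʒθtɔhdzea/.
The unsyllabifiable consonants are /ʒ/; each receives one epenthetic vowel.

1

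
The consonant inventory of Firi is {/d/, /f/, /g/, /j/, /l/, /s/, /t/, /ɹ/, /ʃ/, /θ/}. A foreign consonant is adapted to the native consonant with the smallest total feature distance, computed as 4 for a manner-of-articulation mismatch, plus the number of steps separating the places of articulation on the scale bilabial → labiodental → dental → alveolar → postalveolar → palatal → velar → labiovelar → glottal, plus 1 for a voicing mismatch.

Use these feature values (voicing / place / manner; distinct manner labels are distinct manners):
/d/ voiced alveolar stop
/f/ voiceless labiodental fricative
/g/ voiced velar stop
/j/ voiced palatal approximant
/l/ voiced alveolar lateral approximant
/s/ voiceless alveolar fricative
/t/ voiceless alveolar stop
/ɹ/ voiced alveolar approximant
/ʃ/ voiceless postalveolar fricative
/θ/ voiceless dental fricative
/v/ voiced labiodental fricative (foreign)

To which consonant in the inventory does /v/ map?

f

/f/ is closest: same manner (fricative), place distance 0 (labiodental→labiodental), voicing differs (+1); total 1. Next closest is /θ/ at distance 2.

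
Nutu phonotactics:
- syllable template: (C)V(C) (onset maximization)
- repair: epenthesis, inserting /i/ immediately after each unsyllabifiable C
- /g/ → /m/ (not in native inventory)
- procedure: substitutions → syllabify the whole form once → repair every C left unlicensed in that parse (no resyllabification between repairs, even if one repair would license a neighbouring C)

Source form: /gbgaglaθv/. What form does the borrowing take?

mibimamlaθvi

Substitution: /g/ → /m/, giving /mbmamlaθv/.
Syllabifying with onset maximization leaves /m/, /b/, /v/ stranded (at most one coda consonant is licensed; onsets are limited to one consonant).
Inserting the epenthetic vowel yields /m/ → /mi/, /b/ → /bi/, /v/ → /vi/.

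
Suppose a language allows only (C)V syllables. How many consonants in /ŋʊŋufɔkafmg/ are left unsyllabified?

3

Under (C)V, the unsyllabifiable consonants are /f/, /m/, /g/ (no codas are permitted; onsets are limited to one consonant).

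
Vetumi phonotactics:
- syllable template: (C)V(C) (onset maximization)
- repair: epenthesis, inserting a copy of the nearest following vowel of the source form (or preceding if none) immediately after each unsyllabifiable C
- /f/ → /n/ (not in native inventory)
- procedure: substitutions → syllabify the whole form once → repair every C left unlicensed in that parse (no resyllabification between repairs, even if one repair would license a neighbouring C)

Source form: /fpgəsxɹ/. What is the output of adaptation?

nəpəgəsxəɹə

Substitution: /f/ → /n/, giving /npgəsxɹ/.
The consonants /n/, /p/, /x/, /ɹ/ cannot be parsed into a legal (C)V(C) syllable (at most one coda consonant is licensed; onsets are limited to one consonant).
Each unlicensed consonant becomes the onset of a new syllable: /n/ → /nə/, /p/ → /pə/, /x/ → /xə/, /ɹ/ → /ɹə/.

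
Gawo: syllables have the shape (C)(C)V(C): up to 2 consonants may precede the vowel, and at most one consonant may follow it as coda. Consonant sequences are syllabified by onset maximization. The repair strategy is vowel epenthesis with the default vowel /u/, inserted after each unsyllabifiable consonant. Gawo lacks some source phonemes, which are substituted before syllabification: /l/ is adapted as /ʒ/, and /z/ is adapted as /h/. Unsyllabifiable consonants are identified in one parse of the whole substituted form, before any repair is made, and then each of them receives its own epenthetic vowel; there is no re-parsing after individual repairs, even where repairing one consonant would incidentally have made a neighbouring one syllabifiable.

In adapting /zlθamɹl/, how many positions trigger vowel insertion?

3

After substitution the input is /hʒθamɹʒ/.
The unsyllabifiable consonants are /h/, /ɹ/, /ʒ/; each receives one epenthetic vowel.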